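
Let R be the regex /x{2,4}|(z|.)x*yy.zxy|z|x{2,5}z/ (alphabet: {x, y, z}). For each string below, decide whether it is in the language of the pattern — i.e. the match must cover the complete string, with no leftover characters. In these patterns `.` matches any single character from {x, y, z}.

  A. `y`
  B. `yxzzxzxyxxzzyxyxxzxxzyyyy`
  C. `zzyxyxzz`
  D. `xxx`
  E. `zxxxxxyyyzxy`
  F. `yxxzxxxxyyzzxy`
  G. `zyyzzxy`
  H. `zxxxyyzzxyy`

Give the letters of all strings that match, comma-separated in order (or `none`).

D, E, G

A → no match
B → no match
C → no match
D → match
E → match
F → no match
G → match
H → no match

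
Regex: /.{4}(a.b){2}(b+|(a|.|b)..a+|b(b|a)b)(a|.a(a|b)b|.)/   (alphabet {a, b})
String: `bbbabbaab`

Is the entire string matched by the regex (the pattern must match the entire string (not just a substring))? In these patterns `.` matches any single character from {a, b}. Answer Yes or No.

No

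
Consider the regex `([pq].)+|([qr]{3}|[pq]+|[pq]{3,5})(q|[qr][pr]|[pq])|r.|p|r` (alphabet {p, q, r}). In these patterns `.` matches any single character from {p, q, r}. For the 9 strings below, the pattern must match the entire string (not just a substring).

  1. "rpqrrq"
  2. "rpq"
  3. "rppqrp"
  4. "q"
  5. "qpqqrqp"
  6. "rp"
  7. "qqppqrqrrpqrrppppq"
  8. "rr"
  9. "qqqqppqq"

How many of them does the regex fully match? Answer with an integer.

1 → no match
2 → no match
3 → no match
4 → no match
5 → no match
6 → match
7 → no match
8 → match
9 → match
Total matched: 3

3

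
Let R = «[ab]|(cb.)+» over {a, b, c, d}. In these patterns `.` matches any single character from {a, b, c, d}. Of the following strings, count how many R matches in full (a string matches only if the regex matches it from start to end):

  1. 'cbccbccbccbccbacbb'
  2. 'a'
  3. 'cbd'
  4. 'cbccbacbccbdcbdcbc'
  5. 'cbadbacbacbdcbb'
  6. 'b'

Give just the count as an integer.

5

1 → match
2 → match
3 → match
4 → match
5 → no match
6 → match
Total matched: 5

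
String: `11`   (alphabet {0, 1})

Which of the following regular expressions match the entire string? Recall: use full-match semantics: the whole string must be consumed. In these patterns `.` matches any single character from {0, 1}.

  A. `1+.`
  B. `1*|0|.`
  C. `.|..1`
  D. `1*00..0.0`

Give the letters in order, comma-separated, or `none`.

A → match
B → match
C → no match
D → no match — must end with `0`

A, B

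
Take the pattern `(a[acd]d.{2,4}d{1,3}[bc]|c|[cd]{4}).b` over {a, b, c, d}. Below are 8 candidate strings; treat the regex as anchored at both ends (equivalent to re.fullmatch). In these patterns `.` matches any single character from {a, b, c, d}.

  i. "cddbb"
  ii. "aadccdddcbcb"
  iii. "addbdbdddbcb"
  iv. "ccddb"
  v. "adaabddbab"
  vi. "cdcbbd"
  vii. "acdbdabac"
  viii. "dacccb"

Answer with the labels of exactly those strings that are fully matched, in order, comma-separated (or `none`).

i. "cddbb" → no match
ii. "aadccdddcbcb" → no match
iii. "addbdbdddbcb" → match
iv. "ccddb" → no match
v. "adaabddbab" → no match
vi. "cdcbbd" → no match — must end with "b"
vii. "acdbdabac" → no match — must end with "b"
viii. "dacccb" → no match

iii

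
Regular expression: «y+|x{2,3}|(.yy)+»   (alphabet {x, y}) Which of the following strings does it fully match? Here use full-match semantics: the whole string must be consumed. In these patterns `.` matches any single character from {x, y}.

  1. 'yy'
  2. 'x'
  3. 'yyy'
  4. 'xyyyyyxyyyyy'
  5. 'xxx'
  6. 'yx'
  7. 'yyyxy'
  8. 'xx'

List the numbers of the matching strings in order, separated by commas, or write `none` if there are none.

1 → match
2 → no match
3 → match
4 → match
5 → match
6 → no match
7 → no match
8 → match

1, 3, 4, 5, 8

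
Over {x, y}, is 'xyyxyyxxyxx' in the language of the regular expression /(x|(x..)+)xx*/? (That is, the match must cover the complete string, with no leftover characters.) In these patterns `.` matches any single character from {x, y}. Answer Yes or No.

Yes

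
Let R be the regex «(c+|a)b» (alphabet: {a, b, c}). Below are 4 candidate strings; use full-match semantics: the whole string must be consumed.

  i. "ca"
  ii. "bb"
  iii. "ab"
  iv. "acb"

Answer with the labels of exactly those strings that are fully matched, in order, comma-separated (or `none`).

i → no match — must end with "b"
ii → no match
iii → match
iv → no match

iii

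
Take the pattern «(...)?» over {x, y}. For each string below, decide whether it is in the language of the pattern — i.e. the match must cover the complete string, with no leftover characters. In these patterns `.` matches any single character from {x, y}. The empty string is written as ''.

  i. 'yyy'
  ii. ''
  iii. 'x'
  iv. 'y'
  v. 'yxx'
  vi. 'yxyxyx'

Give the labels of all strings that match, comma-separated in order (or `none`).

i, ii, v

i → match
ii → match
iii → no match
iv → no match
v → match
vi → no match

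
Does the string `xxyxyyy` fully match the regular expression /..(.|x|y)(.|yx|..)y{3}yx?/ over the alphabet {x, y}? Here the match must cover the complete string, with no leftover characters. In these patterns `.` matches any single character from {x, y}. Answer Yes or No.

No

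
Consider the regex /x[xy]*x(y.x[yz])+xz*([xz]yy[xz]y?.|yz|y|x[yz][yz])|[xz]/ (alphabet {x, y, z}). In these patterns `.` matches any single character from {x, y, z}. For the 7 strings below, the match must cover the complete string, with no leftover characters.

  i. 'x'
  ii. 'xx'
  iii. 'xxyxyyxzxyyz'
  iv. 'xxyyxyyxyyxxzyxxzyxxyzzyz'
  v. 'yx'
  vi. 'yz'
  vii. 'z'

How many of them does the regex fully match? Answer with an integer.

i → match
ii → no match
iii → no match
iv → no match
v → no match
vi → no match
vii → match
Total matched: 2

2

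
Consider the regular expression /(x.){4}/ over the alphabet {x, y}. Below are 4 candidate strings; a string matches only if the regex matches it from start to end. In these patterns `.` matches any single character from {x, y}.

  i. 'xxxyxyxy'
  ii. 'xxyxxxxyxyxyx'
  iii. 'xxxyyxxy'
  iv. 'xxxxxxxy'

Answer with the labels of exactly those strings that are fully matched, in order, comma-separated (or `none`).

i → match
ii → no match
iii → no match
iv → match

i, iv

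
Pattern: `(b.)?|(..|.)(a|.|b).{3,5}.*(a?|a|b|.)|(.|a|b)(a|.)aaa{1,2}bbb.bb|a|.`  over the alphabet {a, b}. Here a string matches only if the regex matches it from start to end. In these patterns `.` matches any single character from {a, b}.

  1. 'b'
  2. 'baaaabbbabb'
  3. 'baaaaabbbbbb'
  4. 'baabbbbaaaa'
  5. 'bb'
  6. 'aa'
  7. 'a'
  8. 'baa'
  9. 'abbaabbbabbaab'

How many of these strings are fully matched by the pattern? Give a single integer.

7

1 → match
2 → match
3 → match
4 → match
5 → match
6 → no match
7 → match
8 → no match
9 → match
Total matched: 7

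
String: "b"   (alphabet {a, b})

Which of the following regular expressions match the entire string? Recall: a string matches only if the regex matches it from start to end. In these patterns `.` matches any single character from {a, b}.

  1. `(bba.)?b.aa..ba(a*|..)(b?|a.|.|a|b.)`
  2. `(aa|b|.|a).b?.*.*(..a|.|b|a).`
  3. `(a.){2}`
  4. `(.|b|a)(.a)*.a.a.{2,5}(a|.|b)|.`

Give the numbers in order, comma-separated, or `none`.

1 → no match
2 → no match
3 → no match — must start with "a"
4 → match

4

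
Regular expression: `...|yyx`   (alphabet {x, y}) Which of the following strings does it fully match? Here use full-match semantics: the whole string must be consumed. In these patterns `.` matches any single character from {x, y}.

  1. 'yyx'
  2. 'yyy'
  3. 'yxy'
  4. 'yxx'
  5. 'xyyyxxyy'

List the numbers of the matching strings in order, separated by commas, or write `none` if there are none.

1, 2, 3, 4

1 → match
2 → match
3 → match
4 → match
5 → no match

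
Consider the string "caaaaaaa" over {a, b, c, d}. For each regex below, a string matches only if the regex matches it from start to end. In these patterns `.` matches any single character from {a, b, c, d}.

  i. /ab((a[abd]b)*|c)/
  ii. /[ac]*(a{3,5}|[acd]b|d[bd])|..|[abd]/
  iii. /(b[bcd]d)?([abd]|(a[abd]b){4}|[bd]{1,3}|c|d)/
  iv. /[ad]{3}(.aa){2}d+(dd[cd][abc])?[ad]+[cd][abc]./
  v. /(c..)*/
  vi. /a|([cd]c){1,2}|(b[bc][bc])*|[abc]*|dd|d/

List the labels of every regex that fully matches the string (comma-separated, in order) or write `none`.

ii, vi

i → no match — must start with "ab"
ii → match
iii → no match
iv → no match
v → no match
vi → match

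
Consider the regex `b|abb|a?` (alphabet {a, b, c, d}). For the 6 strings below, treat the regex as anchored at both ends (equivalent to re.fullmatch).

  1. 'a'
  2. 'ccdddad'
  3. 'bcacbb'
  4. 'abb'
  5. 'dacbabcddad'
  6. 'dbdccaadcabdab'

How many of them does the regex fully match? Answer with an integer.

1 → match
2 → no match
3 → no match
4 → match
5 → no match
6 → no match
Total matched: 2

2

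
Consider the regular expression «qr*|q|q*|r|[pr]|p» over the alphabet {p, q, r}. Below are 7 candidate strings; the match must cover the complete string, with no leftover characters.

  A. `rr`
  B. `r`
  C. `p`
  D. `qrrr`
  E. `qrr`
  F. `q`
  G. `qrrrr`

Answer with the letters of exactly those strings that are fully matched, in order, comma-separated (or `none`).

A → no match
B → match
C → match
D → match
E → match
F → match
G → match

B, C, D, E, F, G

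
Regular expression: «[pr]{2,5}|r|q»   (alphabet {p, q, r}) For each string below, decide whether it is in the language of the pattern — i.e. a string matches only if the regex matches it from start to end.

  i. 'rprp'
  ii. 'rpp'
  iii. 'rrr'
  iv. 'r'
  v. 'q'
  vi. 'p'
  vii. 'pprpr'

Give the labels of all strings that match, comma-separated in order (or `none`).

i → match
ii → match
iii → match
iv → match
v → match
vi → no match
vii → match

i, ii, iii, iv, v, vii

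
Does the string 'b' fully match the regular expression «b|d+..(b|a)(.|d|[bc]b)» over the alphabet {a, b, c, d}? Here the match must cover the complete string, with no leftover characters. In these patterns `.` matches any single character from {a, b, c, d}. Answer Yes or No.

Yes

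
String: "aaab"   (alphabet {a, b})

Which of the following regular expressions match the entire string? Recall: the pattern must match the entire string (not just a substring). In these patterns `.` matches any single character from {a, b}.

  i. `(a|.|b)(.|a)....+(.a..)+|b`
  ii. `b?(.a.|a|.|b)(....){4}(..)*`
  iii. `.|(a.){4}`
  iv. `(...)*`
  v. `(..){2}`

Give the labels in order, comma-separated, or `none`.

i → no match
ii → no match
iii → no match
iv → no match
v → match

v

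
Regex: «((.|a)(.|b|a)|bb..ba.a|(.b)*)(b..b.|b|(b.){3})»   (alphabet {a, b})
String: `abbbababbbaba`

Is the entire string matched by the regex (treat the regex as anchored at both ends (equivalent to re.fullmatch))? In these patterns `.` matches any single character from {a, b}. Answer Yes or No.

Yes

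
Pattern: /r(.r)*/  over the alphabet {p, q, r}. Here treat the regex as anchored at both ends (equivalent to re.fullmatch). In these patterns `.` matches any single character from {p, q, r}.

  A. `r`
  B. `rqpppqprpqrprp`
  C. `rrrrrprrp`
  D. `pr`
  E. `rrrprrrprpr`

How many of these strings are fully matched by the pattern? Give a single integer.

2

A → match
B → no match
C → no match
D → no match — must start with `r`
E → match
Total matched: 2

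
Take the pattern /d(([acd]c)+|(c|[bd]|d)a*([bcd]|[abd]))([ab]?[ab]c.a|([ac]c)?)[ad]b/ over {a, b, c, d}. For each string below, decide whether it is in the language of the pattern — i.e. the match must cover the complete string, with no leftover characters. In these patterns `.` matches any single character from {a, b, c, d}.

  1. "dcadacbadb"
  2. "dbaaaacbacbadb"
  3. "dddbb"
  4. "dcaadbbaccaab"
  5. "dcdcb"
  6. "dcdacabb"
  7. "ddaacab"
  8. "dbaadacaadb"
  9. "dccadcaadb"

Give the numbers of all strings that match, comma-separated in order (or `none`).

1. "dcadacbadb" → match
2 → match
3. "dddbb" → no match
4 → no match
5. "dcdcb" → no match
6. "dcdacabb" → no match
7. "ddaacab" → match
8. "dbaadacaadb" → match
9. "dccadcaadb" → no match

1, 2, 7, 8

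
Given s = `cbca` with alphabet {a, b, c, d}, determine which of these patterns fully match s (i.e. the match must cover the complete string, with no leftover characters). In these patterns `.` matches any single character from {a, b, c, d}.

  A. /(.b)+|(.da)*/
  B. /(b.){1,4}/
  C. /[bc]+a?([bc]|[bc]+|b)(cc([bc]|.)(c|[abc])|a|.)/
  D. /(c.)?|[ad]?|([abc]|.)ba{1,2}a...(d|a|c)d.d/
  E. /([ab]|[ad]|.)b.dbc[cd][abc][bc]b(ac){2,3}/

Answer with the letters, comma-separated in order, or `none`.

C

A → no match
B → no match — must start with `b`
C → match
D → no match
E → no match — must end with `ac`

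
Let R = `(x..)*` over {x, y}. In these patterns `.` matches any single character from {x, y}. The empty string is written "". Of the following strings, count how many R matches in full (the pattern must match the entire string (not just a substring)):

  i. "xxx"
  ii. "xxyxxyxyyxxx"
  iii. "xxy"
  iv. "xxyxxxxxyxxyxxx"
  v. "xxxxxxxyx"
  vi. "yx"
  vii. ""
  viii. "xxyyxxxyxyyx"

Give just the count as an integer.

i → match
ii → match
iii → match
iv → match
v → match
vi → no match
vii → match
viii → no match
Total matched: 6

6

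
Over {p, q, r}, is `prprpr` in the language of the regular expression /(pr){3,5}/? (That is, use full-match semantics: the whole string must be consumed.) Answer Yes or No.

Yes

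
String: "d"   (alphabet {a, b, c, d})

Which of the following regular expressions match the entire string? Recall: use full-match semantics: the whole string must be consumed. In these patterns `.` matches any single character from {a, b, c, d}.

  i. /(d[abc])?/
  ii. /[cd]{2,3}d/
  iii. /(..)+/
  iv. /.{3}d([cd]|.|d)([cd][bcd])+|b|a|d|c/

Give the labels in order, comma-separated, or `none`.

iv

i → no match
ii → no match
iii → no match
iv → match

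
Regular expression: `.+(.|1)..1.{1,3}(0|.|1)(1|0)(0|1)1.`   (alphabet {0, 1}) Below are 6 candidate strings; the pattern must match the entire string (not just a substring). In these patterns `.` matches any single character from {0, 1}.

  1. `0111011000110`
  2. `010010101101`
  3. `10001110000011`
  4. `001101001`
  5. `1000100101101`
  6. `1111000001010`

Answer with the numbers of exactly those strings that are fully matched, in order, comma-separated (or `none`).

1, 3

1 → match
2 → no match
3 → match
4 → no match
5 → no match
6 → no match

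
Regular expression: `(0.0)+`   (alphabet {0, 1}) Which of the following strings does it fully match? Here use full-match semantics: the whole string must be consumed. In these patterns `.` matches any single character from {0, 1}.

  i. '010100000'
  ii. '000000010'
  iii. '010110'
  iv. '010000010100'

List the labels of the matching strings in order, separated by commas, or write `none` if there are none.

ii

i → no match
ii → match
iii → no match
iv → no match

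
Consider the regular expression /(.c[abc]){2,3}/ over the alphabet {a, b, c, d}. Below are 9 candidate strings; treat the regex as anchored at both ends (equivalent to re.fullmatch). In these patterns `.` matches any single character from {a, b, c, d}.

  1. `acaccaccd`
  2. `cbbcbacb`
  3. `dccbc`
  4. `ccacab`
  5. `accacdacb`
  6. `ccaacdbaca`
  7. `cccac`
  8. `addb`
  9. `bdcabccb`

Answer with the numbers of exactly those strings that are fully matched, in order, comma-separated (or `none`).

none

1 → no match
2 → no match
3 → no match
4 → no match
5 → no match
6 → no match
7 → no match
8 → no match
9 → no match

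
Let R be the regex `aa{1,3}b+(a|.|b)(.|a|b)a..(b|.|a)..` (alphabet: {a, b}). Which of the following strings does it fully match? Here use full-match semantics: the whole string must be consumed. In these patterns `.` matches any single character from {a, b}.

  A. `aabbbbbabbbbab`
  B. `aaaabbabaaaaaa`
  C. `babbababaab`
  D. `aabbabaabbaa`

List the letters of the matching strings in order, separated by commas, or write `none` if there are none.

B, D

A → no match
B → match
C → no match — must start with `aa`
D → match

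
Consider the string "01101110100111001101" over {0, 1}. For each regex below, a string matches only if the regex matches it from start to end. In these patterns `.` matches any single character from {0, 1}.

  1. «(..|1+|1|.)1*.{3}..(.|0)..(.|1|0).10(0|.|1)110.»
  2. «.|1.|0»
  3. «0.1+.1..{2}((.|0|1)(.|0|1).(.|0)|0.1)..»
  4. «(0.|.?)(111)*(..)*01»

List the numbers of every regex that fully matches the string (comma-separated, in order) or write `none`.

1 → match
2 → no match
3 → no match
4 → match

1, 4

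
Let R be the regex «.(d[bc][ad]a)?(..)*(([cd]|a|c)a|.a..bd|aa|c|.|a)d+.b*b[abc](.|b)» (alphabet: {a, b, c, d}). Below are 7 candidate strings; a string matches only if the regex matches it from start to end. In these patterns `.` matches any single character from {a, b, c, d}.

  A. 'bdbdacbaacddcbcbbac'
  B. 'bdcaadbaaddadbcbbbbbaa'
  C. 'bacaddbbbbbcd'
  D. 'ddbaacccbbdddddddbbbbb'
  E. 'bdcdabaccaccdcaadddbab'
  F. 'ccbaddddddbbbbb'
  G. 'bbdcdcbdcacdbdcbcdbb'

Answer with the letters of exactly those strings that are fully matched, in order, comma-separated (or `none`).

C, D, E, F

A → no match
B → no match
C → match
D → match
E → match
F → match
G → no match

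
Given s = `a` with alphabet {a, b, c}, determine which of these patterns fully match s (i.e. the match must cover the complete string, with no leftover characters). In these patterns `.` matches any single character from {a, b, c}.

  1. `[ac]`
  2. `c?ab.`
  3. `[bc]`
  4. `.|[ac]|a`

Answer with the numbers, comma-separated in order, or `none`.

1, 4

1 → match
2 → no match
3 → no match
4 → match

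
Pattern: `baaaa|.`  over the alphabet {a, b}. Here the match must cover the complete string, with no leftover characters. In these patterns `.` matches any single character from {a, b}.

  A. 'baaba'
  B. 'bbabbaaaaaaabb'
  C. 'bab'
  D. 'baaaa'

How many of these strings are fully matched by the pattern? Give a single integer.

A → no match
B → no match
C → no match
D → match
Total matched: 1

1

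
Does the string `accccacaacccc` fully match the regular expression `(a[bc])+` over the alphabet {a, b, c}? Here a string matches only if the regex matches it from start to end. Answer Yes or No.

No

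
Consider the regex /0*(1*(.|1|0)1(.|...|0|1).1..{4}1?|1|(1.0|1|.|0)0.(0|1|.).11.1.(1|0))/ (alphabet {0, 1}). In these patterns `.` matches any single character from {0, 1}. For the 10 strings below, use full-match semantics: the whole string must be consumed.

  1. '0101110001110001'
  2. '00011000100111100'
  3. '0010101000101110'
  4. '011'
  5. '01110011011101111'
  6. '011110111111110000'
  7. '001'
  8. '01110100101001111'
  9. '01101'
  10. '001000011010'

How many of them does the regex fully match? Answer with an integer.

2

1 → no match
2 → no match
3 → no match
4. '011' → no match
5 → no match
6 → no match
7. '001' → match
8 → match
9. '01101' → no match
10. '001000011010' → no match
Total matched: 2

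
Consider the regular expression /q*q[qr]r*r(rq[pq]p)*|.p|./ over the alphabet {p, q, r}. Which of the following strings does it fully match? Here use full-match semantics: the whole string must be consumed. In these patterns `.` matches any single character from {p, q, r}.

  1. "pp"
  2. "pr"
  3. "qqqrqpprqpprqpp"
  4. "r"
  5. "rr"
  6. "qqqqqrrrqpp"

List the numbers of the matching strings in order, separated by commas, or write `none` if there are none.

1, 4, 6

1 → match
2 → no match
3 → no match
4 → match
5 → no match
6 → match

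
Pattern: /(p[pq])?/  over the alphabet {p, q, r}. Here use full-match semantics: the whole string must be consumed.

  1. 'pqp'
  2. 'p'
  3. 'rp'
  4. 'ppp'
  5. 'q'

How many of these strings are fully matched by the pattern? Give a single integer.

1 → no match
2 → no match
3 → no match
4 → no match
5 → no match
Total matched: 0

0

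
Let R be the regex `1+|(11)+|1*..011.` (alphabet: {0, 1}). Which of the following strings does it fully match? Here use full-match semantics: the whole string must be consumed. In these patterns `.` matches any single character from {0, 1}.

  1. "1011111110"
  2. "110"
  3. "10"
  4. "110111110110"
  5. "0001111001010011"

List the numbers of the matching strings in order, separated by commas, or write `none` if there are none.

none

1 → no match
2 → no match
3 → no match
4 → no match
5 → no match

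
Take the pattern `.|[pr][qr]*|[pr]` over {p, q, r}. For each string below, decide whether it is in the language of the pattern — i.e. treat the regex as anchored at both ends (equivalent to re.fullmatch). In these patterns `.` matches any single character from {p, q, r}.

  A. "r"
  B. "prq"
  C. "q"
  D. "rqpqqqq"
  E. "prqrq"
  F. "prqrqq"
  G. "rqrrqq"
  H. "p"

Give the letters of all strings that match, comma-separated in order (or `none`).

A, B, C, E, F, G, H

A → match
B → match
C → match
D → no match
E → match
F → match
G → match
H → match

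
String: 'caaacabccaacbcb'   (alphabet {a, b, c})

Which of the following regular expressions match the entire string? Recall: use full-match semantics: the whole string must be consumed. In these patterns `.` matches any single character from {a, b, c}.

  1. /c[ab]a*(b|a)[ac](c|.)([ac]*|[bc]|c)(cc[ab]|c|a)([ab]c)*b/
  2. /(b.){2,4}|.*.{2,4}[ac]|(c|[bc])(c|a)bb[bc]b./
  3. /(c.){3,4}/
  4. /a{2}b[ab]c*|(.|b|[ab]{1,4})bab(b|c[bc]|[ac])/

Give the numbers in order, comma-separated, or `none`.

1

1 → match
2 → no match
3 → no match
4 → no match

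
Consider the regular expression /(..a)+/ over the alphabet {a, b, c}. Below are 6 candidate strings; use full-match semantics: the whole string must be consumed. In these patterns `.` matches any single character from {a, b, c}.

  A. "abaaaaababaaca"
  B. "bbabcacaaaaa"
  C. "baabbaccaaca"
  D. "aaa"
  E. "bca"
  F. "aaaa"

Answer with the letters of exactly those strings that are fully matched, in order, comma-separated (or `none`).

B, C, D, E

A → no match
B. "bbabcacaaaaa" → match
C. "baabbaccaaca" → match
D. "aaa" → match
E. "bca" → match
F. "aaaa" → no match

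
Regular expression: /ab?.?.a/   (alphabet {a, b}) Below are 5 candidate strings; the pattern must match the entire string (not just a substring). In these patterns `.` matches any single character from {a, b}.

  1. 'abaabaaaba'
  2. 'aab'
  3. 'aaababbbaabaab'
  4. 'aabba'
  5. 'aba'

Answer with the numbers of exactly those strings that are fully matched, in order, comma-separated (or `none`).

5

1 → no match
2 → no match — must end with 'a'
3 → no match — must end with 'a'
4 → no match
5 → match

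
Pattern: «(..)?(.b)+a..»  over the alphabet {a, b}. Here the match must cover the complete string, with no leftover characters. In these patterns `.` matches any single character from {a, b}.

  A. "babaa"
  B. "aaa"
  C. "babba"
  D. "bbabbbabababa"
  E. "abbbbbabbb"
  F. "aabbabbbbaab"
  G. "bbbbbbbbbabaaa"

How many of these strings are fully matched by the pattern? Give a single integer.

1

A → no match
B → no match
C → no match
D → match
E → no match
F → no match
G → no match
Total matched: 1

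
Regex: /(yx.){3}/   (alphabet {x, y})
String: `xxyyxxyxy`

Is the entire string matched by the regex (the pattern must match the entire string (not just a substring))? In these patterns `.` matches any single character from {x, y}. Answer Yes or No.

No

Every match must start with `yx`, but `xxyyxxyxy` does not.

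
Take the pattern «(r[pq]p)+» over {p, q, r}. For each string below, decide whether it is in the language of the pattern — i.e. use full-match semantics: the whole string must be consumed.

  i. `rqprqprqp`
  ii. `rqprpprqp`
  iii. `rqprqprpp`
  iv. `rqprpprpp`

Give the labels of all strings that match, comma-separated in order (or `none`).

i, ii, iii, iv

i. `rqprqprqp` → match
ii. `rqprpprqp` → match
iii. `rqprqprpp` → match
iv. `rqprpprpp` → match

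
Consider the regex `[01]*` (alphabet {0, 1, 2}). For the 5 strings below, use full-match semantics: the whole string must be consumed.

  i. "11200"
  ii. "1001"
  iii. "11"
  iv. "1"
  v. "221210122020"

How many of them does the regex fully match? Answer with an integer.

3

i → no match
ii → match
iii → match
iv → match
v → no match
Total matched: 3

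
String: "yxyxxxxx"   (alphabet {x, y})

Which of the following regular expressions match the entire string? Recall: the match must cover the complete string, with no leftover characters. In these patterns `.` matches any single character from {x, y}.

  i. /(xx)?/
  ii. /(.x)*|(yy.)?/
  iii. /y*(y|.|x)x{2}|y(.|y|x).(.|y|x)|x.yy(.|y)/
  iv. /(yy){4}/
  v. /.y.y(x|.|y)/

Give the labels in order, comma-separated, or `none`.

ii

i → no match
ii → match
iii → no match
iv → no match — must start with "yy"
v → no match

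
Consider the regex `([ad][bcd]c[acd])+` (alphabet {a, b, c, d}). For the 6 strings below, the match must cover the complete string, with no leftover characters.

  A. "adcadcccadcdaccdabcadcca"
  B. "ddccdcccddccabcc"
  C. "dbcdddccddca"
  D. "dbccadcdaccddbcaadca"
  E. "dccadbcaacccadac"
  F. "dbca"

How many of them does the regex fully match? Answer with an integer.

5

A → match
B → match
C → match
D → match
E → no match
F → match
Total matched: 5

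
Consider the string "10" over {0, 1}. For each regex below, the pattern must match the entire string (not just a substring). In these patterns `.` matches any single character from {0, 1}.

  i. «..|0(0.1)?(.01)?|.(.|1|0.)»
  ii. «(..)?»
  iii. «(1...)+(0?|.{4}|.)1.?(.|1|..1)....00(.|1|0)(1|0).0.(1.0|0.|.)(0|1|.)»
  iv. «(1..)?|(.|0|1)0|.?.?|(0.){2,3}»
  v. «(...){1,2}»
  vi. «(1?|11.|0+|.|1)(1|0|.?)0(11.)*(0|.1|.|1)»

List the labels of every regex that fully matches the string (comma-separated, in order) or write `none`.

i → match
ii → match
iii → no match
iv → match
v → no match
vi → no match

i, ii, iv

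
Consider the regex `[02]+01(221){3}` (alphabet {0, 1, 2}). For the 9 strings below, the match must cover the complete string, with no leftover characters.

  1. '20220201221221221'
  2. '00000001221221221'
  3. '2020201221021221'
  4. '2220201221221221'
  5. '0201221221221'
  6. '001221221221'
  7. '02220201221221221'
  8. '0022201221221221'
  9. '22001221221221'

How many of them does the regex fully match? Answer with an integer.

1 → match
2 → match
3 → no match
4 → match
5 → match
6. '001221221221' → match
7 → match
8 → match
9 → match
Total matched: 8

8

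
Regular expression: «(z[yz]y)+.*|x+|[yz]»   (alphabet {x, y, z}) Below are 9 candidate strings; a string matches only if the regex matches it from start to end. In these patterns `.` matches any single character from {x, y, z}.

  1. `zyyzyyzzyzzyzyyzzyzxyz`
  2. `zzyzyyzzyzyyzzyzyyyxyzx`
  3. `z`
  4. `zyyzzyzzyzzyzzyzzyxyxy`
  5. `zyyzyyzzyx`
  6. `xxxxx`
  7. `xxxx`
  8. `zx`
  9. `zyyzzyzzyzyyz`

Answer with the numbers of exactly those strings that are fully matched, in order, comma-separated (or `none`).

1, 2, 3, 4, 5, 6, 7, 9

1 → match
2 → match
3 → match
4 → match
5 → match
6 → match
7 → match
8 → no match
9 → match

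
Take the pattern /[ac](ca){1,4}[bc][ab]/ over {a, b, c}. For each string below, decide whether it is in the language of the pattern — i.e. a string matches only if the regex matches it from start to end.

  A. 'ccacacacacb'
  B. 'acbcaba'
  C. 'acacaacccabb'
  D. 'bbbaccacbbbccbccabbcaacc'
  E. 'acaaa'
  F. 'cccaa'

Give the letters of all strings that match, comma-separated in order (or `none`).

A

A → match
B → no match
C → no match
D → no match
E → no match
F → no match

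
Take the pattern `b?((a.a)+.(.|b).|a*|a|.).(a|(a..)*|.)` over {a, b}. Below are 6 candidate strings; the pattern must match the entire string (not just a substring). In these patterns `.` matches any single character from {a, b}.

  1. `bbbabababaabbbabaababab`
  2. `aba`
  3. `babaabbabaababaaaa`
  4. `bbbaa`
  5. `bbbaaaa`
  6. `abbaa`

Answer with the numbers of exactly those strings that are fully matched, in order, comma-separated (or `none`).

1 → no match
2 → match
3 → no match
4 → no match
5 → no match
6 → no match

2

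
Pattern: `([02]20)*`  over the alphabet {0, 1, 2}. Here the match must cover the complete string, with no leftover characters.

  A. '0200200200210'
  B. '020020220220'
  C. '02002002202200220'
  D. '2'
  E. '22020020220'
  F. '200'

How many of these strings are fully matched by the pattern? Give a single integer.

1

A → no match
B. '020020220220' → match
C → no match
D. '2' → no match
E. '22020020220' → no match
F. '200' → no match
Total matched: 1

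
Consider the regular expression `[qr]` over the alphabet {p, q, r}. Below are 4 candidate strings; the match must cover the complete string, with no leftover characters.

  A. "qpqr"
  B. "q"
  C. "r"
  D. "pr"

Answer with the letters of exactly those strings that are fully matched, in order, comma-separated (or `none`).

B, C

A → no match
B → match
C → match
D → no match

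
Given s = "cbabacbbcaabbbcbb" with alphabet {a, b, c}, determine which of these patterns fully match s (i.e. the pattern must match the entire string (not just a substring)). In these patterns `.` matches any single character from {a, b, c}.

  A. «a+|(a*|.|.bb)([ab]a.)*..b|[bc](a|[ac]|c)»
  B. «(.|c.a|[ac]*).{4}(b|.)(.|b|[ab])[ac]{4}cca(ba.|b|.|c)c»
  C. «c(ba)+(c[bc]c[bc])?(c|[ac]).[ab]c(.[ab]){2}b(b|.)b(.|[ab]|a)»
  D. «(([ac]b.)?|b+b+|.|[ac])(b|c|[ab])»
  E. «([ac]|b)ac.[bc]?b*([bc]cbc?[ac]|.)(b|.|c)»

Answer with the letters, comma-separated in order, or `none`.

A → no match
B → no match — must end with "c"
C → match
D → no match
E → no match

C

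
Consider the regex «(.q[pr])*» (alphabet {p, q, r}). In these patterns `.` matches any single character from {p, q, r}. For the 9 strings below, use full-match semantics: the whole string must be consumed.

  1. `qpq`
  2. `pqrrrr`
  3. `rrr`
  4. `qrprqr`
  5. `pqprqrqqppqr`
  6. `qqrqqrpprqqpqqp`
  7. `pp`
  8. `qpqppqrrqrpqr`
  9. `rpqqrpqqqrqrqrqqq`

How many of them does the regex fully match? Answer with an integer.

1 → no match
2 → no match
3 → no match
4 → no match
5 → match
6 → no match
7 → no match
8 → no match
9 → no match
Total matched: 1

1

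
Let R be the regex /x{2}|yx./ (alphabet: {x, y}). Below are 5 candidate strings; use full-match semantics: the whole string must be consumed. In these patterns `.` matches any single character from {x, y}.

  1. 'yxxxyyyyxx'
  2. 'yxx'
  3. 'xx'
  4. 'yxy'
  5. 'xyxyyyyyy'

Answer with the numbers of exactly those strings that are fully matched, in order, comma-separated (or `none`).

2, 3, 4

1. 'yxxxyyyyxx' → no match
2. 'yxx' → match
3. 'xx' → match
4. 'yxy' → match
5. 'xyxyyyyyy' → no match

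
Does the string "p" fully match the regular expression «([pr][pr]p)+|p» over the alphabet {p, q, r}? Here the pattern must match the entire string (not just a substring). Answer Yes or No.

Yes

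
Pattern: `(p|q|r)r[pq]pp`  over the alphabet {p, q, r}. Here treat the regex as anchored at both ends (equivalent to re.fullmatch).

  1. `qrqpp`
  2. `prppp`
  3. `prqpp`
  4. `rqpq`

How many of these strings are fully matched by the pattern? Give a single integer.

1 → match
2 → match
3 → match
4 → no match — must end with `pp`
Total matched: 3

3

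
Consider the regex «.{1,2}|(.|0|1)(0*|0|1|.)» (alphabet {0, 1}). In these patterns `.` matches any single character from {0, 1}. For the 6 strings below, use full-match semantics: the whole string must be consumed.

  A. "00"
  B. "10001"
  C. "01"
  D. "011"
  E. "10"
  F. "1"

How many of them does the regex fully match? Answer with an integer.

4

A. "00" → match
B. "10001" → no match
C. "01" → match
D. "011" → no match
E. "10" → match
F. "1" → match
Total matched: 4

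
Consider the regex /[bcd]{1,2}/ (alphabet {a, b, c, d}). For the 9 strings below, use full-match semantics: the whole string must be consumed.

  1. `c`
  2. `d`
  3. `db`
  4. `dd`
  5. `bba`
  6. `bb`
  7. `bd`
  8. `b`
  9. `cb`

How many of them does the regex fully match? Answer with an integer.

1 → match
2 → match
3 → match
4 → match
5 → no match
6 → match
7 → match
8 → match
9 → match
Total matched: 8

8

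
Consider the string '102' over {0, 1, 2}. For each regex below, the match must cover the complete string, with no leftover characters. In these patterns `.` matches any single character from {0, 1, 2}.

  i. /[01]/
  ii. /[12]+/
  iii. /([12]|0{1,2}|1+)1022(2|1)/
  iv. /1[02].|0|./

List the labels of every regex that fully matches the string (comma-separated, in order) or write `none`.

iv

i → no match
ii → no match
iii → no match
iv → match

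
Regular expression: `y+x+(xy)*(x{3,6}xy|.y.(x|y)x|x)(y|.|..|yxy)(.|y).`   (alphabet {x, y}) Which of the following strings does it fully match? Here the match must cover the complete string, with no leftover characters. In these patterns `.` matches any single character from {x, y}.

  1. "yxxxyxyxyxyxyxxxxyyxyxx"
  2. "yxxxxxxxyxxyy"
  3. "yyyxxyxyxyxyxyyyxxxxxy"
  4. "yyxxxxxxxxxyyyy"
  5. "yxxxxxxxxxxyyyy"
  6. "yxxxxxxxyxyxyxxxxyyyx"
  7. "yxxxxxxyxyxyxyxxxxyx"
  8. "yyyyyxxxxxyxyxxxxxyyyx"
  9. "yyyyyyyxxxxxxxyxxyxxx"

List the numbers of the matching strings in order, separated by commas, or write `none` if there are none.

1 → match
2 → match
3 → match
4 → match
5 → match
6 → match
7 → match
8 → match
9 → no match

1, 2, 3, 4, 5, 6, 7, 8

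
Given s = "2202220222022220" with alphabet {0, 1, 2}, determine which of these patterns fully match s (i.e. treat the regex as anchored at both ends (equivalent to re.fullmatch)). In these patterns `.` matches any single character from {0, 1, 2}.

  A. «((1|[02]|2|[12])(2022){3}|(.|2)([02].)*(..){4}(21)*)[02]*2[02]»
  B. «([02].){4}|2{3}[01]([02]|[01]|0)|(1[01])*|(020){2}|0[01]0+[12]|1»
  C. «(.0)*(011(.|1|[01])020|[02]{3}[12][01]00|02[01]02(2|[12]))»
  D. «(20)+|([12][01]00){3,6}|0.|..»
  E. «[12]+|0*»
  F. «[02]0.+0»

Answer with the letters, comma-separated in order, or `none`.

A → match
B → no match
C → no match
D → no match
E → no match
F → no match

A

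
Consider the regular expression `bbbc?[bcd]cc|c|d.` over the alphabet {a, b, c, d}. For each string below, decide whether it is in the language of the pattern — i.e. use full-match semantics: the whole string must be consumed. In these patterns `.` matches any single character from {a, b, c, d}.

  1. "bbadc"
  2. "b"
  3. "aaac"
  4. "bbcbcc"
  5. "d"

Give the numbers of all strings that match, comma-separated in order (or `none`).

none

1. "bbadc" → no match
2. "b" → no match
3. "aaac" → no match
4. "bbcbcc" → no match
5. "d" → no match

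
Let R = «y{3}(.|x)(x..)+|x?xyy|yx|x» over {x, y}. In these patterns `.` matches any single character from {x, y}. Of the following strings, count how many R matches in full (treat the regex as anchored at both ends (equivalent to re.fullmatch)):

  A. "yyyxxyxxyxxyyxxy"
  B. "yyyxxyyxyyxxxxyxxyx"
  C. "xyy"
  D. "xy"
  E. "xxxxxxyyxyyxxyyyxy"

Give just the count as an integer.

A → match
B → match
C. "xyy" → match
D. "xy" → no match
E → no match
Total matched: 3

3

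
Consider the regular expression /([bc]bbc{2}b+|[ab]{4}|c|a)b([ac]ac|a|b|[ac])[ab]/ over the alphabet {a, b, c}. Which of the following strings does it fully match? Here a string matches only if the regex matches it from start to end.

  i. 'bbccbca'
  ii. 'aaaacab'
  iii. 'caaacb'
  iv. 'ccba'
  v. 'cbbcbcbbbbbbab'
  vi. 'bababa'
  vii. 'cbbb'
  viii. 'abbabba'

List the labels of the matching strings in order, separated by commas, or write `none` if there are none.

i → no match
ii → no match
iii → no match
iv → no match
v → no match
vi → no match
vii → match
viii → match

vii, viii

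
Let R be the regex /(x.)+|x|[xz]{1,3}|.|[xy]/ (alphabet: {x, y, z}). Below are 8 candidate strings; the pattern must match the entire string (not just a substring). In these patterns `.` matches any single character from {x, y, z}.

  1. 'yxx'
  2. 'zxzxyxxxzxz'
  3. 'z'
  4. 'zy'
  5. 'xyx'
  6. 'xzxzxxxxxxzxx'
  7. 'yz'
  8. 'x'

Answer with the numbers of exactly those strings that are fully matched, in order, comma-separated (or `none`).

1 → no match
2 → no match
3 → match
4 → no match
5 → no match
6 → no match
7 → no match
8 → match

3, 8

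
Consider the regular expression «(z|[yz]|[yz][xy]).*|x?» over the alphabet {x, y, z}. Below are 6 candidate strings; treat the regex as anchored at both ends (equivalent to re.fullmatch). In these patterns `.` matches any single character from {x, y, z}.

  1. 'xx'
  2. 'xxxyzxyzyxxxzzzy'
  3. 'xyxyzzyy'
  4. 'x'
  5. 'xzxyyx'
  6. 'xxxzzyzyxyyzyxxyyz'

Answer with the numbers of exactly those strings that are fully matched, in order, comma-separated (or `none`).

4

1 → no match
2 → no match
3 → no match
4 → match
5 → no match
6 → no match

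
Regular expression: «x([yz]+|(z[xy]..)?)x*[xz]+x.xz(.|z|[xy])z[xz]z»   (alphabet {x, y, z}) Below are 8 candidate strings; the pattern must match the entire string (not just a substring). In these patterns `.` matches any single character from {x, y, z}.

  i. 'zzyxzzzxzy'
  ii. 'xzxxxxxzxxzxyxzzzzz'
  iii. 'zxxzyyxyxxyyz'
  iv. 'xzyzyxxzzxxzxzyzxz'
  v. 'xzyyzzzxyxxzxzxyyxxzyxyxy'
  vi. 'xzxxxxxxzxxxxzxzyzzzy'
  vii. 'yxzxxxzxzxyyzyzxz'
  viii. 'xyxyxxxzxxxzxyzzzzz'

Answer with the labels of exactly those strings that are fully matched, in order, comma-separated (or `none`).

ii, iv

i → no match — must start with 'x'
ii → match
iii → no match — must start with 'x'
iv → match
v → no match — must end with 'z'
vi → no match — must end with 'z'
vii → no match — must start with 'x'
viii → no match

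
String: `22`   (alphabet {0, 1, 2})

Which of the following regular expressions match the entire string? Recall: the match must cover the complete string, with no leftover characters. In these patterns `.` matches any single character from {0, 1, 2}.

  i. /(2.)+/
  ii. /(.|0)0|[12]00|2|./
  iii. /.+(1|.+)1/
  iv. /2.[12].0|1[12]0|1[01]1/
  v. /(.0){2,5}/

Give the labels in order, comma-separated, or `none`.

i → match
ii → no match
iii → no match — must end with `1`
iv → no match
v → no match — must end with `0`

i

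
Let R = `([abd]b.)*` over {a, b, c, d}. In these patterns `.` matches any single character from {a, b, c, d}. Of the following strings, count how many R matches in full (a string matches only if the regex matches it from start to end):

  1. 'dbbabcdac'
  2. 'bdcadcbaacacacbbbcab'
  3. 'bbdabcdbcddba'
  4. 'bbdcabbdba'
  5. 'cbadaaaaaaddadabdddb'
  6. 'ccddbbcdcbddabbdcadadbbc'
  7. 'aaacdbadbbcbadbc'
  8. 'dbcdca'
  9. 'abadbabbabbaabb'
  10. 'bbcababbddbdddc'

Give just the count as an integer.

1

1 → no match
2 → no match
3 → no match
4 → no match
5 → no match
6 → no match
7 → no match
8 → no match
9 → match
10 → no match
Total matched: 1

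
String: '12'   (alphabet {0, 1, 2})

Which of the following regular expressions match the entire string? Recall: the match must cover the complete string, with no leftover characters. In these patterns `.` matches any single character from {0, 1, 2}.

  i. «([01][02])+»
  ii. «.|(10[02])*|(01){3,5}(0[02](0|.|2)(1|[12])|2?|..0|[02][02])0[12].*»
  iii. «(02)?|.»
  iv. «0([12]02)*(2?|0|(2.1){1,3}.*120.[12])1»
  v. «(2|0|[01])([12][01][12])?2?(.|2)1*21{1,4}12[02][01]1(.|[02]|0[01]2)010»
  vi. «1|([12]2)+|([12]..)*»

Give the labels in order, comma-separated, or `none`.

i → match
ii → no match
iii → no match
iv → no match — must start with '0'
v → no match — must end with '010'
vi → match

i, vi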